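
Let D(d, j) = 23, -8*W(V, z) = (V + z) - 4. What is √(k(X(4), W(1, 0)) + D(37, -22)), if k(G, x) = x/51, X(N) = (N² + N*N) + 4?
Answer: √106386/68 ≈ 4.7966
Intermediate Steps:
X(N) = 4 + 2*N² (X(N) = (N² + N²) + 4 = 2*N² + 4 = 4 + 2*N²)
W(V, z) = ½ - V/8 - z/8 (W(V, z) = -((V + z) - 4)/8 = -(-4 + V + z)/8 = ½ - V/8 - z/8)
k(G, x) = x/51 (k(G, x) = x*(1/51) = x/51)
√(k(X(4), W(1, 0)) + D(37, -22)) = √((½ - ⅛*1 - ⅛*0)/51 + 23) = √((½ - ⅛ + 0)/51 + 23) = √((1/51)*(3/8) + 23) = √(1/136 + 23) = √(3129/136) = √106386/68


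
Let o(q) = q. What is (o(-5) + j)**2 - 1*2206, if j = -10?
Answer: -1981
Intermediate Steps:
(o(-5) + j)**2 - 1*2206 = (-5 - 10)**2 - 1*2206 = (-15)**2 - 2206 = 225 - 2206 = -1981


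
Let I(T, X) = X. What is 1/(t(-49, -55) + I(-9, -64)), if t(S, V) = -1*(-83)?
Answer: 1/19 ≈ 0.052632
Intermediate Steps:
t(S, V) = 83
1/(t(-49, -55) + I(-9, -64)) = 1/(83 - 64) = 1/19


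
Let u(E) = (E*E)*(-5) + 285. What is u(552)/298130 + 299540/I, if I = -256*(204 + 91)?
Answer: -145954691/16081984 ≈ -9.0757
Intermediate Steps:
I = -75520 (I = -256*295 = -75520)
u(E) = 285 - 5*E² (u(E) = E²*(-5) + 285 = -5*E² + 285 = 285 - 5*E²)
u(552)/298130 + 299540/I = (285 - 5*552²)/298130 + 299540/(-75520) = (285 - 5*304704)*(1/298130) + 299540*(-1/75520) = (285 - 1523520)*(1/298130) - 14977/3776 = -1523235*1/298130 - 14977/3776 = -43521/8518 - 14977/3776 = -145954691/16081984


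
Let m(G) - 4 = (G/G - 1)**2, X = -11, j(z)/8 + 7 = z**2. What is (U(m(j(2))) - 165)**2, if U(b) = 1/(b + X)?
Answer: 1336336/49 ≈ 27272.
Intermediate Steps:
j(z) = -56 + 8*z**2
m(G) = 4 (m(G) = 4 + (G/G - 1)**2 = 4 + (1 - 1)**2 = 4 + 0**2 = 4 + 0 = 4)
U(b) = 1/(-11 + b) (U(b) = 1/(b - 11) = 1/(-11 + b))
(U(m(j(2))) - 165)**2 = (1/(-11 + 4) - 165)**2 = (1/(-7) - 165)**2 = (-1/7 - 165)**2 = (-1156/7)**2 = 1336336/49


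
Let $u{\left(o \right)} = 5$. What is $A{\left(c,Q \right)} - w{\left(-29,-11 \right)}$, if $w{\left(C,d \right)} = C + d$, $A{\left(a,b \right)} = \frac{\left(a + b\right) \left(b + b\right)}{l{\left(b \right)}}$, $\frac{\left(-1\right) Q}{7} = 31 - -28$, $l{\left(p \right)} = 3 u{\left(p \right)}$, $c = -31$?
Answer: $\frac{122448}{5} \approx 24490.0$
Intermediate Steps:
$l{\left(p \right)} = 15$ ($l{\left(p \right)} = 3 \cdot 5 = 15$)
$Q = -413$ ($Q = - 7 \left(31 - -28\right) = - 7 \left(31 + 28\right) = \left(-7\right) 59 = -413$)
$A{\left(a,b \right)} = \frac{2 b \left(a + b\right)}{15}$ ($A{\left(a,b \right)} = \frac{\left(a + b\right) \left(b + b\right)}{15} = \left(a + b\right) 2 b \frac{1}{15} = 2 b \left(a + b\right) \frac{1}{15} = \frac{2 b \left(a + b\right)}{15}$)
$A{\left(c,Q \right)} - w{\left(-29,-11 \right)} = \frac{2}{15} \left(-413\right) \left(-31 - 413\right) - \left(-29 - 11\right) = \frac{2}{15} \left(-413\right) \left(-444\right) - -40 = \frac{122248}{5} + 40 = \frac{122448}{5}$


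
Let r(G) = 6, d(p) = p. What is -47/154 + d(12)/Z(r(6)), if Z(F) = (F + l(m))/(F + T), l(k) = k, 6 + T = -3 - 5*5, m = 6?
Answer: -4359/154 ≈ -28.305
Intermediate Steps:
T = -34 (T = -6 + (-3 - 5*5) = -6 + (-3 - 25) = -6 - 28 = -34)
Z(F) = (6 + F)/(-34 + F) (Z(F) = (F + 6)/(F - 34) = (6 + F)/(-34 + F))
-47/154 + d(12)/Z(r(6)) = -47/154 + 12/(((6 + 6)/(-34 + 6))) = -47*1/154 + 12/((12/(-28))) = -47/154 + 12/((-1/28*12)) = -47/154 + 12/(-3/7) = -47/154 + 12*(-7/3) = -47/154 - 28 = -4359/154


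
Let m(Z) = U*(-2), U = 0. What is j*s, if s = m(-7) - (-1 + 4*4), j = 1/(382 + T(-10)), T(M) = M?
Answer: -5/124 ≈ -0.040323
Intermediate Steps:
m(Z) = 0 (m(Z) = 0*(-2) = 0)
j = 1/372 (j = 1/(382 - 10) = 1/372 ≈ 0.0026882)
s = -15 (s = 0 - (-1 + 4*4) = 0 - (-1 + 16) = 0 - 1*15 = 0 - 15 = -15)
j*s = (1/372)*(-15) = -5/124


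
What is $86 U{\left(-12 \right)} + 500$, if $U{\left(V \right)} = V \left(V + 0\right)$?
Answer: $12884$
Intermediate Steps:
$U{\left(V \right)} = V^{2}$ ($U{\left(V \right)} = V V = V^{2}$)
$86 U{\left(-12 \right)} + 500 = 86 \left(-12\right)^{2} + 500 = 86 \cdot 144 + 500 = 12384 + 500 = 12884$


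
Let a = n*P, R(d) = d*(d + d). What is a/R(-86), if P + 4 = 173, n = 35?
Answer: 5915/14792 ≈ 0.39988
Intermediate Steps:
P = 169 (P = -4 + 173 = 169)
R(d) = 2*d**2 (R(d) = d*(2*d) = 2*d**2)
a = 5915 (a = 35*169 = 5915)
a/R(-86) = 5915/((2*(-86)**2)) = 5915/((2*7396)) = 5915/14792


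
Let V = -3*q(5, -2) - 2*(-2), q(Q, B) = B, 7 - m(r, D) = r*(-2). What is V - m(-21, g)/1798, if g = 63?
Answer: 18015/1798 ≈ 10.019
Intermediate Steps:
m(r, D) = 7 + 2*r (m(r, D) = 7 - r*(-2) = 7 - (-2)*r = 7 + 2*r)
V = 10 (V = -3*(-2) - 2*(-2) = 6 + 4 = 10)
V - m(-21, g)/1798 = 10 - (7 + 2*(-21))/1798 = 10 - (7 - 42)/1798 = 10 - (-35)/1798 = 10 - 1*(-35/1798) = 10 + 35/1798 = 18015/1798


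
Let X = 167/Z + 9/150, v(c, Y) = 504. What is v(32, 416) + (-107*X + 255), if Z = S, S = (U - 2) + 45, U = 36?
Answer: 2079241/3950 ≈ 526.39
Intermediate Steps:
S = 79 (S = (36 - 2) + 45 = 34 + 45 = 79)
Z = 79
X = 8587/3950 (X = 167/79 + 9/150 = 167*(1/79) + 9*(1/150) = 167/79 + 3/50 = 8587/3950 ≈ 2.1739)
v(32, 416) + (-107*X + 255) = 504 + (-107*8587/3950 + 255) = 504 + (-918809/3950 + 255) = 504 + 88441/3950 = 2079241/3950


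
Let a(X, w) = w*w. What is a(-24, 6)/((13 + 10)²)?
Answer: 36/529 ≈ 0.068053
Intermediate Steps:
a(X, w) = w²
a(-24, 6)/((13 + 10)²) = 6²/((13 + 10)²) = 36/(23²) = 36/529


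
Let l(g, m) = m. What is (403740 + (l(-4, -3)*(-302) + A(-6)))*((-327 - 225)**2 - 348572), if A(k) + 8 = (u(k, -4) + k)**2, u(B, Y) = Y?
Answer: -17755046584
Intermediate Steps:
A(k) = -8 + (-4 + k)**2
(403740 + (l(-4, -3)*(-302) + A(-6)))*((-327 - 225)**2 - 348572) = (403740 + (-3*(-302) + (-8 + (-4 - 6)**2)))*((-327 - 225)**2 - 348572) = (403740 + (906 + (-8 + (-10)**2)))*((-552)**2 - 348572) = (403740 + (906 + (-8 + 100)))*(304704 - 348572) = (403740 + (906 + 92))*(-43868) = (403740 + 998)*(-43868) = 404738*(-43868) = -17755046584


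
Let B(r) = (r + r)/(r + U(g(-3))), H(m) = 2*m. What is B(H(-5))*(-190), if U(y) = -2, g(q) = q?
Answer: -950/3 ≈ -316.67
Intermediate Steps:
B(r) = 2*r/(-2 + r) (B(r) = (r + r)/(r - 2) = (2*r)/(-2 + r) = 2*r/(-2 + r))
B(H(-5))*(-190) = (2*(2*(-5))/(-2 + 2*(-5)))*(-190) = (2*(-10)/(-2 - 10))*(-190) = (2*(-10)/(-12))*(-190) = (2*(-10)*(-1/12))*(-190) = (5/3)*(-190) = -950/3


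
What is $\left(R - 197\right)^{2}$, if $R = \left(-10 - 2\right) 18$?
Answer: $170569$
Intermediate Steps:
$R = -216$ ($R = \left(-12\right) 18 = -216$)
$\left(R - 197\right)^{2} = \left(-216 - 197\right)^{2} = \left(-413\right)^{2} = 170569$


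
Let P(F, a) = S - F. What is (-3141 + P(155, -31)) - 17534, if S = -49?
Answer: -20879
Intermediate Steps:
P(F, a) = -49 - F
(-3141 + P(155, -31)) - 17534 = (-3141 + (-49 - 1*155)) - 17534 = (-3141 + (-49 - 155)) - 17534 = (-3141 - 204) - 17534 = -3345 - 17534 = -20879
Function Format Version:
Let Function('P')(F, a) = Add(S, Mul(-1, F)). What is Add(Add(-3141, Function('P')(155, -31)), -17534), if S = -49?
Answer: -20879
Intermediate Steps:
Function('P')(F, a) = Add(-49, Mul(-1, F))
Add(Add(-3141, Function('P')(155, -31)), -17534) = Add(Add(-3141, Add(-49, Mul(-1, 155))), -17534) = Add(Add(-3141, Add(-49, -155)), -17534) = Add(Add(-3141, -204), -17534) = Add(-3345, -17534) = -20879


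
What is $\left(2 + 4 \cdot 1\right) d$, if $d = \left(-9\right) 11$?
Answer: $-594$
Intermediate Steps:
$d = -99$
$\left(2 + 4 \cdot 1\right) d = \left(2 + 4 \cdot 1\right) \left(-99\right) = \left(2 + 4\right) \left(-99\right) = 6 \left(-99\right) = -594$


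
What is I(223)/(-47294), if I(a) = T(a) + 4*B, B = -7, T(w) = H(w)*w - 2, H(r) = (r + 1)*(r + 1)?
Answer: -5594609/23647 ≈ -236.59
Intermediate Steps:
H(r) = (1 + r)² (H(r) = (1 + r)*(1 + r) = (1 + r)²)
T(w) = -2 + w*(1 + w)² (T(w) = (1 + w)²*w - 2 = w*(1 + w)² - 2 = -2 + w*(1 + w)²)
I(a) = -30 + a*(1 + a)² (I(a) = (-2 + a*(1 + a)²) + 4*(-7) = (-2 + a*(1 + a)²) - 28 = -30 + a*(1 + a)²)
I(223)/(-47294) = (-30 + 223*(1 + 223)²)/(-47294) = (-30 + 223*224²)*(-1/47294) = (-30 + 223*50176)*(-1/47294) = (-30 + 11189248)*(-1/47294) = 11189218*(-1/47294) = -5594609/23647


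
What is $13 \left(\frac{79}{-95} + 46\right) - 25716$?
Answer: $- \frac{2387237}{95} \approx -25129.0$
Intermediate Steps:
$13 \left(\frac{79}{-95} + 46\right) - 25716 = 13 \left(79 \left(- \frac{1}{95}\right) + 46\right) - 25716 = 13 \left(- \frac{79}{95} + 46\right) - 25716 = 13 \cdot \frac{4291}{95} - 25716 = \frac{55783}{95} - 25716 = - \frac{2387237}{95}$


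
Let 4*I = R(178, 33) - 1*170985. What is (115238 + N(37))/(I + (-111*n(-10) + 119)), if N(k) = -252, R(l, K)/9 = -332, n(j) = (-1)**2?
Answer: -459944/173941 ≈ -2.6443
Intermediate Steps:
n(j) = 1
R(l, K) = -2988 (R(l, K) = 9*(-332) = -2988)
I = -173973/4 (I = (-2988 - 1*170985)/4 = (-2988 - 170985)/4 = (1/4)*(-173973) = -173973/4 ≈ -43493.)
(115238 + N(37))/(I + (-111*n(-10) + 119)) = (115238 - 252)/(-173973/4 + (-111*1 + 119)) = 114986/(-173973/4 + (-111 + 119)) = 114986/(-173973/4 + 8) = 114986/(-173941/4) = 114986*(-4/173941) = -459944/173941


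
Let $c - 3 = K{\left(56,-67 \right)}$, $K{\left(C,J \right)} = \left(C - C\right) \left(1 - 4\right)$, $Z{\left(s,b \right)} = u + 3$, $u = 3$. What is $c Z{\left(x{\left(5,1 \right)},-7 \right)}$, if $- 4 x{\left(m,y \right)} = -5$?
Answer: $18$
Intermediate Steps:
$x{\left(m,y \right)} = \frac{5}{4}$ ($x{\left(m,y \right)} = \left(- \frac{1}{4}\right) \left(-5\right) = \frac{5}{4}$)
$Z{\left(s,b \right)} = 6$ ($Z{\left(s,b \right)} = 3 + 3 = 6$)
$K{\left(C,J \right)} = 0$ ($K{\left(C,J \right)} = 0 \left(-3\right) = 0$)
$c = 3$ ($c = 3 + 0 = 3$)
$c Z{\left(x{\left(5,1 \right)},-7 \right)} = 3 \cdot 6 = 18$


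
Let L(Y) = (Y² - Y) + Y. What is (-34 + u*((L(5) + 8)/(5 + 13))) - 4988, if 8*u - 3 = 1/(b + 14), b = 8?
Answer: -482045/96 ≈ -5021.3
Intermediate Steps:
L(Y) = Y²
u = 67/176 (u = 3/8 + 1/(8*(8 + 14)) = 3/8 + (⅛)/22 = 3/8 + (⅛)*(1/22) = 3/8 + 1/176 = 67/176 ≈ 0.38068)
(-34 + u*((L(5) + 8)/(5 + 13))) - 4988 = (-34 + 67*((5² + 8)/(5 + 13))/176) - 4988 = (-34 + 67*((25 + 8)/18)/176) - 4988 = (-34 + 67*(33*(1/18))/176) - 4988 = (-34 + (67/176)*(11/6)) - 4988 = (-34 + 67/96) - 4988 = -3197/96 - 4988 = -482045/96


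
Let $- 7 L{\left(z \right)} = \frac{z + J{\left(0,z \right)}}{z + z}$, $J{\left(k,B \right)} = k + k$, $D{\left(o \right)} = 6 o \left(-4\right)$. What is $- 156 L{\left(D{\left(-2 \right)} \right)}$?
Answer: $\frac{78}{7} \approx 11.143$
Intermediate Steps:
$D{\left(o \right)} = - 24 o$
$J{\left(k,B \right)} = 2 k$
$L{\left(z \right)} = - \frac{1}{14}$ ($L{\left(z \right)} = - \frac{\left(z + 2 \cdot 0\right) \frac{1}{z + z}}{7} = - \frac{\left(z + 0\right) \frac{1}{2 z}}{7} = - \frac{z \frac{1}{2 z}}{7} = \left(- \frac{1}{7}\right) \frac{1}{2} = - \frac{1}{14}$)
$- 156 L{\left(D{\left(-2 \right)} \right)} = \left(-156\right) \left(- \frac{1}{14}\right) = \frac{78}{7}$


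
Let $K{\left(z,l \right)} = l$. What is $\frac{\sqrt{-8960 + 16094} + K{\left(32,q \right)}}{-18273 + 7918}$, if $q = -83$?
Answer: $\frac{83}{10355} - \frac{\sqrt{7134}}{10355} \approx -0.00014129$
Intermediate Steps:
$\frac{\sqrt{-8960 + 16094} + K{\left(32,q \right)}}{-18273 + 7918} = \frac{\sqrt{-8960 + 16094} - 83}{-18273 + 7918} = \frac{\sqrt{7134} - 83}{-10355} = \left(-83 + \sqrt{7134}\right) \left(- \frac{1}{10355}\right) = \frac{83}{10355} - \frac{\sqrt{7134}}{10355}$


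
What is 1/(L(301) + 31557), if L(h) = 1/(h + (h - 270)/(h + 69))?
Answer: 111401/3515481727 ≈ 3.1689e-5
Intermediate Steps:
L(h) = 1/(h + (-270 + h)/(69 + h))
1/(L(301) + 31557) = 1/((69 + 301)/(-270 + 301² + 70*301) + 31557) = 1/(370/(-270 + 90601 + 21070) + 31557) = 1/(370/111401 + 31557) = 1/(3515481727/111401) = 111401/3515481727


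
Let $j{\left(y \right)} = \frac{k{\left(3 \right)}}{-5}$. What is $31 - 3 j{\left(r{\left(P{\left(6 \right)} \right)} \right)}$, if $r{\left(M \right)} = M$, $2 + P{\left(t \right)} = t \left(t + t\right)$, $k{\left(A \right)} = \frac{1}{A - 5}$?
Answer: $\frac{307}{10} \approx 30.7$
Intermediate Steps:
$k{\left(A \right)} = \frac{1}{-5 + A}$
$P{\left(t \right)} = -2 + 2 t^{2}$ ($P{\left(t \right)} = -2 + t \left(t + t\right) = -2 + t 2 t = -2 + 2 t^{2}$)
$j{\left(y \right)} = \frac{1}{10}$ ($j{\left(y \right)} = \frac{1}{\left(-5 + 3\right) \left(-5\right)} = \frac{1}{-2} \left(- \frac{1}{5}\right) = \left(- \frac{1}{2}\right) \left(- \frac{1}{5}\right) = \frac{1}{10}$)
$31 - 3 j{\left(r{\left(P{\left(6 \right)} \right)} \right)} = 31 - \frac{3}{10} = \frac{307}{10}$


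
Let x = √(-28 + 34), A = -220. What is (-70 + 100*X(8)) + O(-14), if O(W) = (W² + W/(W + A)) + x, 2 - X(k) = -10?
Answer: 155149/117 + √6 ≈ 1328.5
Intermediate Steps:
X(k) = 12 (X(k) = 2 - 1*(-10) = 2 + 10 = 12)
x = √6 ≈ 2.4495
O(W) = √6 + W² + W/(-220 + W) (O(W) = (W² + W/(W - 220)) + √6 = (W² + W/(-220 + W)) + √6 = √6 + W² + W/(-220 + W))
(-70 + 100*X(8)) + O(-14) = (-70 + 100*12) + (-14 + (-14)³ - 220*√6 - 220*(-14)² - 14*√6)/(-220 - 14) = (-70 + 1200) + (-14 - 2744 - 220*√6 - 220*196 - 14*√6)/(-234) = 1130 - (-14 - 2744 - 220*√6 - 43120 - 14*√6)/234 = 1130 - (-45878 - 234*√6)/234 = 1130 + (22939/117 + √6) = 155149/117 + √6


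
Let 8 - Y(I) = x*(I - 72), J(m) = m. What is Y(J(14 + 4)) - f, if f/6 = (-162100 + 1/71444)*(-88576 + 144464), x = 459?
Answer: 970864904198602/17861 ≈ 5.4357e+10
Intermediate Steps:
Y(I) = 33056 - 459*I (Y(I) = 8 - 459*(I - 72) = 8 - 459*(-72 + I) = 8 - (-33048 + 459*I) = 8 + (33048 - 459*I) = 33056 - 459*I)
f = -970864461352968/17861 (f = 6*((-162100 + 1/71444)*(-88576 + 144464)) = 6*((-162100 + 1/71444)*55888) = 6*(-11581072399/71444*55888) = 6*(-161810743558828/17861) = -970864461352968/17861 ≈ -5.4357e+10)
Y(J(14 + 4)) - f = (33056 - 459*(14 + 4)) - 1*(-970864461352968/17861) = (33056 - 459*18) + 970864461352968/17861 = (33056 - 8262) + 970864461352968/17861 = 24794 + 970864461352968/17861 = 970864904198602/17861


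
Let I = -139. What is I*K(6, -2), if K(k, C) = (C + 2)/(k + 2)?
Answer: 0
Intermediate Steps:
K(k, C) = (2 + C)/(2 + k)
I*K(6, -2) = -139*(2 - 2)/(2 + 6) = -139*0/8 = -139*0 = 0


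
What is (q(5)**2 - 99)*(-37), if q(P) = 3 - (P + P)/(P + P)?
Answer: 3515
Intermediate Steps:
q(P) = 2 (q(P) = 3 - 2*P/(2*P) = 3 - 2*P*1/(2*P) = 3 - 1*1 = 3 - 1 = 2)
(q(5)**2 - 99)*(-37) = (2**2 - 99)*(-37) = (4 - 99)*(-37) = -95*(-37) = 3515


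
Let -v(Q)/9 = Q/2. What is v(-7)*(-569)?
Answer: -35847/2 ≈ -17924.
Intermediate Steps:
v(Q) = -9*Q/2
v(-7)*(-569) = -9/2*(-7)*(-569) = (63/2)*(-569) = -35847/2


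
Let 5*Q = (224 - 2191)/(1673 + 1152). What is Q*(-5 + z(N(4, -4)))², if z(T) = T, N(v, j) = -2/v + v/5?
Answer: -4345103/1412500 ≈ -3.0762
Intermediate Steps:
N(v, j) = -2/v + v/5 (N(v, j) = -2/v + v*(⅕) = -2/v + v/5)
Q = -1967/14125 (Q = ((224 - 2191)/(1673 + 1152))/5 = (-1967/2825)/5 = (-1967*1/2825)/5 = (⅕)*(-1967/2825) = -1967/14125 ≈ -0.13926)
Q*(-5 + z(N(4, -4)))² = -1967*(-5 + (-2/4 + (⅕)*4))²/14125 = -1967*(-5 + (-2*¼ + ⅘))²/14125 = -1967*(-5 + (-½ + ⅘))²/14125 = -1967*(-5 + 3/10)²/14125 = -1967*(-47/10)²/14125 = -1967/14125*2209/100 = -4345103/1412500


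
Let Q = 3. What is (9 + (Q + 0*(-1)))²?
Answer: 144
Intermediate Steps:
(9 + (Q + 0*(-1)))² = (9 + (3 + 0*(-1)))² = (9 + (3 + 0))² = (9 + 3)² = 12² = 144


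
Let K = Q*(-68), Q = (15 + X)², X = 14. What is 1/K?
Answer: -1/57188 ≈ -1.7486e-5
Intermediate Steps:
Q = 841 (Q = (15 + 14)² = 29² = 841)
K = -57188 (K = 841*(-68) = -57188)
1/K = 1/(-57188) = -1/57188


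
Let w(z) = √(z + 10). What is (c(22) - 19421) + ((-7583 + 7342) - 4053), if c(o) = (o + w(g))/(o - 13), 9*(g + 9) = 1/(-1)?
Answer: -213413/9 + 2*√2/27 ≈ -23712.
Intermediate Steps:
g = -82/9 (g = -9 + (⅑)/(-1) = -9 + (⅑)*(-1) = -9 - ⅑ = -82/9 ≈ -9.1111)
w(z) = √(10 + z)
c(o) = (o + 2*√2/3)/(-13 + o) (c(o) = (o + √(10 - 82/9))/(o - 13) = (o + √(8/9))/(-13 + o) = (o + 2*√2/3)/(-13 + o))
(c(22) - 19421) + ((-7583 + 7342) - 4053) = ((22 + 2*√2/3)/(-13 + 22) - 19421) + ((-7583 + 7342) - 4053) = ((22 + 2*√2/3)/9 - 19421) + (-241 - 4053) = ((22 + 2*√2/3)/9 - 19421) - 4294 = ((22/9 + 2*√2/27) - 19421) - 4294 = (-174767/9 + 2*√2/27) - 4294 = -213413/9 + 2*√2/27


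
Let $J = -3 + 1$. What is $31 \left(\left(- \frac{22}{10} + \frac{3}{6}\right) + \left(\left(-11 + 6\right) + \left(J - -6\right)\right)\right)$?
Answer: $- \frac{837}{10} \approx -83.7$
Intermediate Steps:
$J = -2$
$31 \left(\left(- \frac{22}{10} + \frac{3}{6}\right) + \left(\left(-11 + 6\right) + \left(J - -6\right)\right)\right) = 31 \left(\left(- \frac{22}{10} + \frac{3}{6}\right) + \left(\left(-11 + 6\right) - -4\right)\right) = 31 \left(\left(\left(-22\right) \frac{1}{10} + 3 \cdot \frac{1}{6}\right) + \left(-5 + \left(-2 + 6\right)\right)\right) = 31 \left(\left(- \frac{11}{5} + \frac{1}{2}\right) + \left(-5 + 4\right)\right) = 31 \left(- \frac{17}{10} - 1\right) = 31 \left(- \frac{27}{10}\right) = - \frac{837}{10}$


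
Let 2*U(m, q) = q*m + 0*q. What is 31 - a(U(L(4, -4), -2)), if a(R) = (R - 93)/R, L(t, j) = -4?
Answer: 213/4 ≈ 53.250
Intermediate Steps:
U(m, q) = m*q/2 (U(m, q) = (q*m + 0*q)/2 = (m*q + 0)/2 = (m*q)/2 = m*q/2)
a(R) = (-93 + R)/R
31 - a(U(L(4, -4), -2)) = 31 - (-93 + (½)*(-4)*(-2))/((½)*(-4)*(-2)) = 31 - (-93 + 4)/4 = 31 - (-89)/4 = 31 - 1*(-89/4) = 31 + 89/4 = 213/4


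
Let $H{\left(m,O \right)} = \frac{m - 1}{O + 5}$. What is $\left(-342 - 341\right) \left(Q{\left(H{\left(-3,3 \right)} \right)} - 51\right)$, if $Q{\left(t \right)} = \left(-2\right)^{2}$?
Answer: $32101$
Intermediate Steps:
$H{\left(m,O \right)} = \frac{-1 + m}{5 + O}$
$Q{\left(t \right)} = 4$
$\left(-342 - 341\right) \left(Q{\left(H{\left(-3,3 \right)} \right)} - 51\right) = \left(-342 - 341\right) \left(4 - 51\right) = \left(-683\right) \left(-47\right) = 32101$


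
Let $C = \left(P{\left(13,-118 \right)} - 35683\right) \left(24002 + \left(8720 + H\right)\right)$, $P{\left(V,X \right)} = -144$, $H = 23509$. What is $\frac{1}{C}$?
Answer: $- \frac{1}{2014588037} \approx -4.9638 \cdot 10^{-10}$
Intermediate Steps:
$C = -2014588037$ ($C = \left(-144 - 35683\right) \left(24002 + \left(8720 + 23509\right)\right) = - 35827 \left(24002 + 32229\right) = \left(-35827\right) 56231 = -2014588037$)
$\frac{1}{C} = \frac{1}{-2014588037} = - \frac{1}{2014588037}$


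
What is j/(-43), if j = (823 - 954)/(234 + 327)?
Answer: 131/24123 ≈ 0.0054305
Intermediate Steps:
j = -131/561 ≈ -0.23351
j/(-43) = -131/561/(-43) = -1/43*(-131/561) = 131/24123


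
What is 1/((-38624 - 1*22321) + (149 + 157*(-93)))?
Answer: -1/75397 ≈ -1.3263e-5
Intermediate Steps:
1/((-38624 - 1*22321) + (149 + 157*(-93))) = 1/((-38624 - 22321) + (149 - 14601)) = 1/(-60945 - 14452) = 1/(-75397) = -1/75397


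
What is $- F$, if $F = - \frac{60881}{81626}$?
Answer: $\frac{60881}{81626} \approx 0.74585$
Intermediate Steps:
$F = - \frac{60881}{81626}$ ($F = \left(-60881\right) \frac{1}{81626} = - \frac{60881}{81626} \approx -0.74585$)
$- F = \left(-1\right) \left(- \frac{60881}{81626}\right) = \frac{60881}{81626}$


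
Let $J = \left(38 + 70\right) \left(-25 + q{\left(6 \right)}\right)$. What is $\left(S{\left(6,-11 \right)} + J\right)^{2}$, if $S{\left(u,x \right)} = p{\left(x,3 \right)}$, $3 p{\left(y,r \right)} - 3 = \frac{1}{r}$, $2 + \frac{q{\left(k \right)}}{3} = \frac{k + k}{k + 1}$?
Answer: $\frac{30927443044}{3969} \approx 7.7922 \cdot 10^{6}$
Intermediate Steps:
$q{\left(k \right)} = -6 + \frac{6 k}{1 + k}$ ($q{\left(k \right)} = -6 + 3 \frac{k + k}{k + 1} = -6 + 3 \frac{2 k}{1 + k} = -6 + \frac{6 k}{1 + k}$)
$p{\left(y,r \right)} = 1 + \frac{1}{3 r}$
$S{\left(u,x \right)} = \frac{10}{9}$ ($S{\left(u,x \right)} = \frac{\frac{1}{3} + 3}{3} = \frac{1}{3} \cdot \frac{10}{3} = \frac{10}{9}$)
$J = - \frac{19548}{7}$ ($J = \left(38 + 70\right) \left(-25 - \frac{6}{1 + 6}\right) = 108 \left(-25 - \frac{6}{7}\right) = 108 \left(- \frac{181}{7}\right) = - \frac{19548}{7} \approx -2792.6$)
$\left(S{\left(6,-11 \right)} + J\right)^{2} = \left(\frac{10}{9} - \frac{19548}{7}\right)^{2} = \left(- \frac{175862}{63}\right)^{2} = \frac{30927443044}{3969}$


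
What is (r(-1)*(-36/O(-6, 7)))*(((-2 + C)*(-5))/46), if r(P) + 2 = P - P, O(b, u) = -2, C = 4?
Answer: 180/23 ≈ 7.8261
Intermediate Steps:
r(P) = -2 (r(P) = -2 + (P - P) = -2 + 0 = -2)
(r(-1)*(-36/O(-6, 7)))*(((-2 + C)*(-5))/46) = (-(-72)/(-2))*(((-2 + 4)*(-5))/46) = (-(-72)*(-1)/2)*((2*(-5))*(1/46)) = (-2*18)*(-10*1/46) = -36*(-5/23) = 180/23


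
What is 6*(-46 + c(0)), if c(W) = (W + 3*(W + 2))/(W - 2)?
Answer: -294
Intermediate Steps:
c(W) = (6 + 4*W)/(-2 + W) (c(W) = (W + 3*(2 + W))/(-2 + W) = (W + (6 + 3*W))/(-2 + W) = (6 + 4*W)/(-2 + W))
6*(-46 + c(0)) = 6*(-46 + 2*(3 + 2*0)/(-2 + 0)) = 6*(-46 + 2*(3 + 0)/(-2)) = 6*(-46 + 2*(-½)*3) = 6*(-46 - 3) = 6*(-49) = -294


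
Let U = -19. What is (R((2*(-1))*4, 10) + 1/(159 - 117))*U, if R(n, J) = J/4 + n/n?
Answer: -1406/21 ≈ -66.952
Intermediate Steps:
R(n, J) = 1 + J/4 (R(n, J) = J*(¼) + 1 = J/4 + 1 = 1 + J/4)
(R((2*(-1))*4, 10) + 1/(159 - 117))*U = ((1 + (¼)*10) + 1/(159 - 117))*(-19) = ((1 + 5/2) + 1/42)*(-19) = (7/2 + 1/42)*(-19) = (74/21)*(-19) = -1406/21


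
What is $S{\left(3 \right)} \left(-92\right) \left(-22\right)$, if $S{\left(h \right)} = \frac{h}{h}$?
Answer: $2024$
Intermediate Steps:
$S{\left(h \right)} = 1$
$S{\left(3 \right)} \left(-92\right) \left(-22\right) = 1 \left(-92\right) \left(-22\right) = \left(-92\right) \left(-22\right) = 2024$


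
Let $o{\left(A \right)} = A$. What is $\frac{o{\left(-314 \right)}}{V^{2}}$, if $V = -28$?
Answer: $- \frac{157}{392} \approx -0.40051$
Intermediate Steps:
$\frac{o{\left(-314 \right)}}{V^{2}} = - \frac{314}{\left(-28\right)^{2}} = - \frac{314}{784} = \left(-314\right) \frac{1}{784} = - \frac{157}{392}$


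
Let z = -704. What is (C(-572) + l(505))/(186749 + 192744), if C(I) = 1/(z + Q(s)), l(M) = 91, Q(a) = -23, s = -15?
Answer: 66156/275891411 ≈ 0.00023979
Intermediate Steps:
C(I) = -1/727 (C(I) = 1/(-704 - 23) = 1/(-727) = -1/727)
(C(-572) + l(505))/(186749 + 192744) = (-1/727 + 91)/(186749 + 192744) = (66156/727)/379493 = (66156/727)*(1/379493) = 66156/275891411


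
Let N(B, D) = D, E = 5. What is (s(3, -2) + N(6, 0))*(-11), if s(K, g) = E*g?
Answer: 110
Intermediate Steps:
s(K, g) = 5*g
(s(3, -2) + N(6, 0))*(-11) = (5*(-2) + 0)*(-11) = (-10 + 0)*(-11) = -10*(-11) = 110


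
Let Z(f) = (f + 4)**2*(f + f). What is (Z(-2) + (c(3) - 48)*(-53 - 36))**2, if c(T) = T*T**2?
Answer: 3433609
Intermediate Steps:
c(T) = T**3
Z(f) = 2*f*(4 + f)**2 (Z(f) = (4 + f)**2*(2*f) = 2*f*(4 + f)**2)
(Z(-2) + (c(3) - 48)*(-53 - 36))**2 = (2*(-2)*(4 - 2)**2 + (3**3 - 48)*(-53 - 36))**2 = (2*(-2)*2**2 + (27 - 48)*(-89))**2 = (2*(-2)*4 - 21*(-89))**2 = (-16 + 1869)**2 = 1853**2 = 3433609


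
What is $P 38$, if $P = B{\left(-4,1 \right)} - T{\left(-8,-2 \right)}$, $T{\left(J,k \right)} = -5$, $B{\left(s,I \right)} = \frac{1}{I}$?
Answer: $228$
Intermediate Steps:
$P = 6$ ($P = 1^{-1} - -5 = 1 + 5 = 6$)
$P 38 = 6 \cdot 38 = 228$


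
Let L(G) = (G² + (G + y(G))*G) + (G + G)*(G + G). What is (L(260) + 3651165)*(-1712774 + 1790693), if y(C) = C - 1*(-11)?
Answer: 321589244775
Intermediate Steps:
y(C) = 11 + C (y(C) = C + 11 = 11 + C)
L(G) = 5*G² + G*(11 + 2*G) (L(G) = (G² + (G + (11 + G))*G) + (G + G)*(G + G) = (G² + (11 + 2*G)*G) + (2*G)*(2*G) = (G² + G*(11 + 2*G)) + 4*G² = 5*G² + G*(11 + 2*G))
(L(260) + 3651165)*(-1712774 + 1790693) = (260*(11 + 7*260) + 3651165)*(-1712774 + 1790693) = (260*(11 + 1820) + 3651165)*77919 = (260*1831 + 3651165)*77919 = (476060 + 3651165)*77919 = 4127225*77919 = 321589244775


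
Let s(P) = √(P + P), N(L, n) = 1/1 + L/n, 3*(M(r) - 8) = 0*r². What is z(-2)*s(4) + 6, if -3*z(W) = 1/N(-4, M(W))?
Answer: 6 - 4*√2/3 ≈ 4.1144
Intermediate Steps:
M(r) = 8 (M(r) = 8 + (0*r²)/3 = 8 + (⅓)*0 = 8 + 0 = 8)
N(L, n) = 1 + L/n (N(L, n) = 1*1 + L/n = 1 + L/n)
s(P) = √2*√P (s(P) = √(2*P) = √2*√P)
z(W) = -⅔ (z(W) = -8/(-4 + 8)/3 = -1/(3*((⅛)*4)) = -1/(3*½) = -⅓*2 = -⅔)
z(-2)*s(4) + 6 = -2*√2*√4/3 + 6 = -2*√2*2/3 + 6 = -4*√2/3 + 6 = 6 - 4*√2/3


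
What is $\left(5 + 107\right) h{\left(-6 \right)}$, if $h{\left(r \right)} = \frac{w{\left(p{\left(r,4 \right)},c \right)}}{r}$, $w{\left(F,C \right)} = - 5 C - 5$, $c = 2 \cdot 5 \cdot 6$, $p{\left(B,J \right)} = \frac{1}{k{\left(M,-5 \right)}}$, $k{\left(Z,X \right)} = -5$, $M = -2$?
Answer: $\frac{17080}{3} \approx 5693.3$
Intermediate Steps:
$p{\left(B,J \right)} = - \frac{1}{5}$ ($p{\left(B,J \right)} = \frac{1}{-5} = - \frac{1}{5}$)
$c = 60$ ($c = 10 \cdot 6 = 60$)
$w{\left(F,C \right)} = -5 - 5 C$
$h{\left(r \right)} = - \frac{305}{r}$ ($h{\left(r \right)} = \frac{-5 - 300}{r} = - \frac{305}{r}$)
$\left(5 + 107\right) h{\left(-6 \right)} = \left(5 + 107\right) \left(- \frac{305}{-6}\right) = 112 \left(\left(-305\right) \left(- \frac{1}{6}\right)\right) = 112 \cdot \frac{305}{6} = \frac{17080}{3}$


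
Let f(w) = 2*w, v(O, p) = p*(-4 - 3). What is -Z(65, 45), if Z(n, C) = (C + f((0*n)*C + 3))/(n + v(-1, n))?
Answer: 17/130 ≈ 0.13077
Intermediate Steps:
v(O, p) = -7*p (v(O, p) = p*(-7) = -7*p)
Z(n, C) = -(6 + C)/(6*n) (Z(n, C) = (C + 2*((0*n)*C + 3))/(n - 7*n) = (C + 2*(0*C + 3))/((-6*n)) = (C + 2*(0 + 3))*(-1/(6*n)) = (C + 2*3)*(-1/(6*n)) = (C + 6)*(-1/(6*n)) = (6 + C)*(-1/(6*n)) = -(6 + C)/(6*n))
-Z(65, 45) = -(-6 - 1*45)/(6*65) = -(-6 - 45)/(6*65) = -(-51)/(6*65) = -1*(-17/130) = 17/130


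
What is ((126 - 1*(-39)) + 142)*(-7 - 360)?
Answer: -112669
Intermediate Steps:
((126 - 1*(-39)) + 142)*(-7 - 360) = ((126 + 39) + 142)*(-367) = (165 + 142)*(-367) = 307*(-367) = -112669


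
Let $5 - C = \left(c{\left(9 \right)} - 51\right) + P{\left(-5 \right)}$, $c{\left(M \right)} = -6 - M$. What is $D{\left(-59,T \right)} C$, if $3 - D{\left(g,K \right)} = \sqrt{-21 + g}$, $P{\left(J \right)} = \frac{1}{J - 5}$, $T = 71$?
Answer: $\frac{2133}{10} - \frac{1422 i \sqrt{5}}{5} \approx 213.3 - 635.94 i$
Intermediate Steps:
$P{\left(J \right)} = \frac{1}{-5 + J}$
$C = \frac{711}{10}$ ($C = 5 - \left(\left(\left(-6 - 9\right) - 51\right) + \frac{1}{-5 - 5}\right) = 5 - \left(\left(\left(-6 - 9\right) - 51\right) + \frac{1}{-10}\right) = 5 - \left(\left(-15 - 51\right) - \frac{1}{10}\right) = 5 - \left(-66 - \frac{1}{10}\right) = 5 - - \frac{661}{10} = 5 + \frac{661}{10} = \frac{711}{10} \approx 71.1$)
$D{\left(g,K \right)} = 3 - \sqrt{-21 + g}$
$D{\left(-59,T \right)} C = \left(3 - \sqrt{-21 - 59}\right) \frac{711}{10} = \left(3 - \sqrt{-80}\right) \frac{711}{10} = \left(3 - 4 i \sqrt{5}\right) \frac{711}{10} = \frac{2133}{10} - \frac{1422 i \sqrt{5}}{5}$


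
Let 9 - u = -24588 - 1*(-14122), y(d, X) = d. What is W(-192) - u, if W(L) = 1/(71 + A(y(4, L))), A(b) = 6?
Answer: -806574/77 ≈ -10475.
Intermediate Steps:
W(L) = 1/77 (W(L) = 1/(71 + 6) = 1/77)
u = 10475 (u = 9 - (-24588 - 1*(-14122)) = 9 - (-24588 + 14122) = 9 - 1*(-10466) = 9 + 10466 = 10475)
W(-192) - u = 1/77 - 1*10475 = 1/77 - 10475 = -806574/77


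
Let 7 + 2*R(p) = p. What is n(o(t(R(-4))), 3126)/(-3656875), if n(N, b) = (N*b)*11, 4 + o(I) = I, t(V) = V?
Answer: 326667/3656875 ≈ 0.089330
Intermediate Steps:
R(p) = -7/2 + p/2
o(I) = -4 + I
n(N, b) = 11*N*b
n(o(t(R(-4))), 3126)/(-3656875) = (11*(-4 + (-7/2 + (½)*(-4)))*3126)/(-3656875) = (11*(-4 + (-7/2 - 2))*3126)*(-1/3656875) = (11*(-4 - 11/2)*3126)*(-1/3656875) = (11*(-19/2)*3126)*(-1/3656875) = -326667*(-1/3656875) = 326667/3656875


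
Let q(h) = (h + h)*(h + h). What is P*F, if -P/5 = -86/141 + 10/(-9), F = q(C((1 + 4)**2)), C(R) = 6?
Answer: 58240/47 ≈ 1239.1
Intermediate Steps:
q(h) = 4*h**2 (q(h) = (2*h)*(2*h) = 4*h**2)
F = 144 (F = 4*6**2 = 4*36 = 144)
P = 3640/423 (P = -5*(-86/141 + 10/(-9)) = -5*(-86*1/141 + 10*(-1/9)) = -5*(-86/141 - 10/9) = -5*(-728/423) = 3640/423 ≈ 8.6052)
P*F = (3640/423)*144 = 58240/47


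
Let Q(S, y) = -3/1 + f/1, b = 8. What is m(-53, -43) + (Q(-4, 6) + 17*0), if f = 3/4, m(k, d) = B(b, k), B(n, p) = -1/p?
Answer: -473/212 ≈ -2.2311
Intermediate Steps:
m(k, d) = -1/k
f = ¾ (f = 3*(¼) = ¾ ≈ 0.75000)
Q(S, y) = -9/4 (Q(S, y) = -3/1 + (¾)/1 = -3*1 + (¾)*1 = -3 + ¾ = -9/4)
m(-53, -43) + (Q(-4, 6) + 17*0) = -1/(-53) + (-9/4 + 17*0) = -1*(-1/53) + (-9/4 + 0) = 1/53 - 9/4 = -473/212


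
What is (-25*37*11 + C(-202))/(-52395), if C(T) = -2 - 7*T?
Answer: 2921/17465 ≈ 0.16725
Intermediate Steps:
(-25*37*11 + C(-202))/(-52395) = (-25*37*11 + (-2 - 7*(-202)))/(-52395) = (-925*11 + (-2 + 1414))*(-1/52395) = (-10175 + 1412)*(-1/52395) = -8763*(-1/52395) = 2921/17465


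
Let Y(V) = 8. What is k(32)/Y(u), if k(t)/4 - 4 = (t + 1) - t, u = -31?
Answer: 5/2 ≈ 2.5000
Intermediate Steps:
k(t) = 20 (k(t) = 16 + 4*((t + 1) - t) = 16 + 4*((1 + t) - t) = 16 + 4*1 = 16 + 4 = 20)
k(32)/Y(u) = 20/8 = 20*(⅛) = 5/2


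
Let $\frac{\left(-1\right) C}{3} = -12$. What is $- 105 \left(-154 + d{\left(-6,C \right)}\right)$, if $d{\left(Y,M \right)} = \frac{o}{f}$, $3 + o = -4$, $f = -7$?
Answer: $16065$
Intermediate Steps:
$o = -7$ ($o = -3 - 4 = -7$)
$C = 36$ ($C = \left(-3\right) \left(-12\right) = 36$)
$d{\left(Y,M \right)} = 1$ ($d{\left(Y,M \right)} = - \frac{7}{-7} = \left(-7\right) \left(- \frac{1}{7}\right) = 1$)
$- 105 \left(-154 + d{\left(-6,C \right)}\right) = - 105 \left(-154 + 1\right) = \left(-105\right) \left(-153\right) = 16065$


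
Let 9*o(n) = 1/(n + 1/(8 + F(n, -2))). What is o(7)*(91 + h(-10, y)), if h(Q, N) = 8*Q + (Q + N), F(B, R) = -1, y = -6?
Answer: -7/90 ≈ -0.077778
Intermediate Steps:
h(Q, N) = N + 9*Q (h(Q, N) = 8*Q + (N + Q) = N + 9*Q)
o(n) = 1/(9*(1/7 + n)) (o(n) = 1/(9*(n + 1/(8 - 1))) = 1/(9*(n + 1/7)) = 1/(9*(1/7 + n)))
o(7)*(91 + h(-10, y)) = (7/(9*(1 + 7*7)))*(91 + (-6 + 9*(-10))) = (7/(9*(1 + 49)))*(91 + (-6 - 90)) = ((7/9)/50)*(91 - 96) = ((7/9)*(1/50))*(-5) = (7/450)*(-5) = -7/90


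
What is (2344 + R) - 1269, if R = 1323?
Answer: 2398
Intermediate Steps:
(2344 + R) - 1269 = (2344 + 1323) - 1269 = 3667 - 1269 = 2398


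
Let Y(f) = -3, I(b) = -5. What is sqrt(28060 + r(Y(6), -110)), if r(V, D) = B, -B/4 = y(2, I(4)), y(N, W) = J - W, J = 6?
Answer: 4*sqrt(1751) ≈ 167.38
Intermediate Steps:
y(N, W) = 6 - W
B = -44 (B = -4*(6 - 1*(-5)) = -4*(6 + 5) = -4*11 = -44)
r(V, D) = -44
sqrt(28060 + r(Y(6), -110)) = sqrt(28060 - 44) = sqrt(28016) = 4*sqrt(1751)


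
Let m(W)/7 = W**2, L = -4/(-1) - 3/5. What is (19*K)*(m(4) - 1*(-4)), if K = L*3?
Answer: 112404/5 ≈ 22481.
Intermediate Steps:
L = 17/5 (L = -4*(-1) - 3*1/5 = 4 - 3/5 = 17/5 ≈ 3.4000)
K = 51/5 (K = (17/5)*3 = 51/5 ≈ 10.200)
m(W) = 7*W**2
(19*K)*(m(4) - 1*(-4)) = (19*(51/5))*(7*4**2 - 1*(-4)) = 969*(7*16 + 4)/5 = 969*(112 + 4)/5 = (969/5)*116 = 112404/5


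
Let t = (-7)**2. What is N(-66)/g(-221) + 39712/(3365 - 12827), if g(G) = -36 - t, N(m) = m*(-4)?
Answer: -2936744/402135 ≈ -7.3029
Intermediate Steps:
t = 49
N(m) = -4*m
g(G) = -85 (g(G) = -36 - 1*49 = -36 - 49 = -85)
N(-66)/g(-221) + 39712/(3365 - 12827) = -4*(-66)/(-85) + 39712/(3365 - 12827) = 264*(-1/85) + 39712/(-9462) = -264/85 + 39712*(-1/9462) = -264/85 - 19856/4731 = -2936744/402135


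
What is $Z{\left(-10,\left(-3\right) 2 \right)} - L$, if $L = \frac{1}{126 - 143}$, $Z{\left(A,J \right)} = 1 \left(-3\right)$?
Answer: $- \frac{50}{17} \approx -2.9412$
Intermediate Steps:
$Z{\left(A,J \right)} = -3$
$L = - \frac{1}{17}$ ($L = \frac{1}{-17} = - \frac{1}{17} \approx -0.058824$)
$Z{\left(-10,\left(-3\right) 2 \right)} - L = -3 - - \frac{1}{17} = -3 + \frac{1}{17} = - \frac{50}{17}$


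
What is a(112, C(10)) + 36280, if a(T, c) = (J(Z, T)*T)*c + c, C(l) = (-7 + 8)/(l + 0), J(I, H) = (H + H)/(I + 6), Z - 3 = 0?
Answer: 3290297/90 ≈ 36559.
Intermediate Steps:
Z = 3 (Z = 3 + 0 = 3)
J(I, H) = 2*H/(6 + I) (J(I, H) = (2*H)/(6 + I) = 2*H/(6 + I))
C(l) = 1/l
a(T, c) = c + 2*c*T²/9 (a(T, c) = ((2*T/(6 + 3))*T)*c + c = ((2*T/9)*T)*c + c = (2*T²/9)*c + c = 2*c*T²/9 + c = c + 2*c*T²/9)
a(112, C(10)) + 36280 = (⅑)*(9 + 2*112²)/10 + 36280 = (⅑)*(⅒)*(9 + 2*12544) + 36280 = (⅑)*(⅒)*(9 + 25088) + 36280 = (⅑)*(⅒)*25097 + 36280 = 25097/90 + 36280 = 3290297/90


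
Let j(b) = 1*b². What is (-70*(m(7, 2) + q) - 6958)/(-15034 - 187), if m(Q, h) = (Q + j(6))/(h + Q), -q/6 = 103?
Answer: -323708/136989 ≈ -2.3630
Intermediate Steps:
q = -618 (q = -6*103 = -618)
j(b) = b²
m(Q, h) = (36 + Q)/(Q + h) (m(Q, h) = (Q + 6²)/(h + Q) = (Q + 36)/(Q + h) = (36 + Q)/(Q + h))
(-70*(m(7, 2) + q) - 6958)/(-15034 - 187) = (-70*((36 + 7)/(7 + 2) - 618) - 6958)/(-15034 - 187) = (-70*(43/9 - 618) - 6958)/(-15221) = (-70*((⅑)*43 - 618) - 6958)*(-1/15221) = (-70*(43/9 - 618) - 6958)*(-1/15221) = (-70*(-5519/9) - 6958)*(-1/15221) = (386330/9 - 6958)*(-1/15221) = (323708/9)*(-1/15221) = -323708/136989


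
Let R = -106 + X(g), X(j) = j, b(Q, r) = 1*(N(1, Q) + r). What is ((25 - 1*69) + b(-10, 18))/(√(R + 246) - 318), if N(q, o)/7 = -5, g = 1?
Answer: 6466/33661 + 61*√141/100983 ≈ 0.19926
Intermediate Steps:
N(q, o) = -35 (N(q, o) = 7*(-5) = -35)
b(Q, r) = -35 + r (b(Q, r) = 1*(-35 + r) = -35 + r)
R = -105 (R = -106 + 1 = -105)
((25 - 1*69) + b(-10, 18))/(√(R + 246) - 318) = ((25 - 1*69) + (-35 + 18))/(√(-105 + 246) - 318) = ((25 - 69) - 17)/(√141 - 318) = (-44 - 17)/(-318 + √141) = -61/(-318 + √141)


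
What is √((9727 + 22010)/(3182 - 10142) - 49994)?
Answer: I*√16819515555/580 ≈ 223.6*I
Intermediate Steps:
√((9727 + 22010)/(3182 - 10142) - 49994) = √(31737/(-6960) - 49994) = √(31737*(-1/6960) - 49994) = √(-10579/2320 - 49994) = √(-115996659/2320) = I*√16819515555/580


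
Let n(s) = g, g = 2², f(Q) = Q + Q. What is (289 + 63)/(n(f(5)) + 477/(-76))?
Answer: -26752/173 ≈ -154.64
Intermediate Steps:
f(Q) = 2*Q
g = 4
n(s) = 4
(289 + 63)/(n(f(5)) + 477/(-76)) = (289 + 63)/(4 + 477/(-76)) = 352/(4 + 477*(-1/76)) = 352/(4 - 477/76) = 352/(-173/76) = 352*(-76/173) = -26752/173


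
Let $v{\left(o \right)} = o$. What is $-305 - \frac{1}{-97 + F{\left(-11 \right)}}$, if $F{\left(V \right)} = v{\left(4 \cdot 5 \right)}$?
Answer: $- \frac{23484}{77} \approx -304.99$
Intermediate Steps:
$F{\left(V \right)} = 20$ ($F{\left(V \right)} = 4 \cdot 5 = 20$)
$-305 - \frac{1}{-97 + F{\left(-11 \right)}} = -305 - \frac{1}{-97 + 20} = -305 - \frac{1}{-77} = -305 - - \frac{1}{77} = -305 + \frac{1}{77} = - \frac{23484}{77}$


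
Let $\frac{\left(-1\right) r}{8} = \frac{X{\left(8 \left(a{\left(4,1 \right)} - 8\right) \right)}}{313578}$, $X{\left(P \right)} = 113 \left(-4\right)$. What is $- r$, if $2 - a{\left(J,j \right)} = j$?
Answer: $- \frac{1808}{156789} \approx -0.011531$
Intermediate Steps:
$a{\left(J,j \right)} = 2 - j$
$X{\left(P \right)} = -452$
$r = \frac{1808}{156789}$ ($r = - 8 \left(- \frac{452}{313578}\right) = - 8 \left(\left(-452\right) \frac{1}{313578}\right) = \left(-8\right) \left(- \frac{226}{156789}\right) = \frac{1808}{156789} \approx 0.011531$)
$- r = \left(-1\right) \frac{1808}{156789} = - \frac{1808}{156789}$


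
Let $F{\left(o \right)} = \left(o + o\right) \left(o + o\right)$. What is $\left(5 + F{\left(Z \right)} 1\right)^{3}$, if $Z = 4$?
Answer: $328509$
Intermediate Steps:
$F{\left(o \right)} = 4 o^{2}$ ($F{\left(o \right)} = 2 o 2 o = 4 o^{2}$)
$\left(5 + F{\left(Z \right)} 1\right)^{3} = \left(5 + 4 \cdot 4^{2} \cdot 1\right)^{3} = \left(5 + 4 \cdot 16 \cdot 1\right)^{3} = \left(5 + 64 \cdot 1\right)^{3} = \left(5 + 64\right)^{3} = 69^{3} = 328509$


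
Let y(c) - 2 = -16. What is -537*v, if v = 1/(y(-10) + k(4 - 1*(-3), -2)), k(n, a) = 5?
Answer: 179/3 ≈ 59.667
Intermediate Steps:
y(c) = -14 (y(c) = 2 - 16 = -14)
v = -1/9 (v = 1/(-14 + 5) = 1/(-9) = -1/9 ≈ -0.11111)
-537*v = -537*(-1/9) = 179/3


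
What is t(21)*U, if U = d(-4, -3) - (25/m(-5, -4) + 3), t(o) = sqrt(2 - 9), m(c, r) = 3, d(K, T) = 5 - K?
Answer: -7*I*sqrt(7)/3 ≈ -6.1734*I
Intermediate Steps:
t(o) = I*sqrt(7) (t(o) = sqrt(-7) = I*sqrt(7))
U = -7/3 (U = (5 - 1*(-4)) - (25/3 + 3) = (5 + 4) - (25*(1/3) + 3) = 9 - (25/3 + 3) = 9 - 1*34/3 = 9 - 34/3 = -7/3 ≈ -2.3333)
t(21)*U = (I*sqrt(7))*(-7/3) = -7*I*sqrt(7)/3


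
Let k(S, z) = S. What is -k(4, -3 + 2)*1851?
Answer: -7404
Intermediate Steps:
-k(4, -3 + 2)*1851 = -4*1851 = -1*7404 = -7404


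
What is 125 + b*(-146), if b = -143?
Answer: 21003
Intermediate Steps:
125 + b*(-146) = 125 - 143*(-146) = 125 + 20878 = 21003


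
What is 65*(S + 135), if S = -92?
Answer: 2795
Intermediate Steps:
65*(S + 135) = 65*(-92 + 135) = 65*43 = 2795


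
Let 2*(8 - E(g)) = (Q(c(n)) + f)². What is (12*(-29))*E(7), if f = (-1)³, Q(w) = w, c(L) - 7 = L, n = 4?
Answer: 14616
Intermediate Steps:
c(L) = 7 + L
f = -1
E(g) = -42 (E(g) = 8 - ((7 + 4) - 1)²/2 = 8 - (11 - 1)²/2 = 8 - ½*10² = 8 - ½*100 = 8 - 50 = -42)
(12*(-29))*E(7) = (12*(-29))*(-42) = -348*(-42) = 14616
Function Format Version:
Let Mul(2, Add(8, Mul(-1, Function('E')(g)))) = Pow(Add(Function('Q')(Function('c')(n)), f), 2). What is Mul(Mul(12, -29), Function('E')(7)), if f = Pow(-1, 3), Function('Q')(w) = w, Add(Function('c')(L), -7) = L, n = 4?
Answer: 14616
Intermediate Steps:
Function('c')(L) = Add(7, L)
f = -1
Function('E')(g) = -42 (Function('E')(g) = Add(8, Mul(Rational(-1, 2), Pow(Add(Add(7, 4), -1), 2))) = Add(8, Mul(Rational(-1, 2), Pow(Add(11, -1), 2))) = Add(8, Mul(Rational(-1, 2), Pow(10, 2))) = Add(8, Mul(Rational(-1, 2), 100)) = Add(8, -50) = -42)
Mul(Mul(12, -29), Function('E')(7)) = Mul(Mul(12, -29), -42) = Mul(-348, -42) = 14616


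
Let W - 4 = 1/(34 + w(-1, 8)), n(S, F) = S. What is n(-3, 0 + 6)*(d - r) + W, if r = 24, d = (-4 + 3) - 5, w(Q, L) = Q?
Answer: 3103/33 ≈ 94.030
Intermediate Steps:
d = -6 (d = -1 - 5 = -6)
W = 133/33 (W = 4 + 1/(34 - 1) = 4 + 1/33 = 133/33 ≈ 4.0303)
n(-3, 0 + 6)*(d - r) + W = -3*(-6 - 1*24) + 133/33 = -3*(-6 - 24) + 133/33 = -3*(-30) + 133/33 = 90 + 133/33 = 3103/33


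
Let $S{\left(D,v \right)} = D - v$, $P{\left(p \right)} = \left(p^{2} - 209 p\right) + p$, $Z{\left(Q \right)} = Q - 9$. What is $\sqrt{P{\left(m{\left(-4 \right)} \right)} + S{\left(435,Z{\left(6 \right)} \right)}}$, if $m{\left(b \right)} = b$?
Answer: $\sqrt{1286} \approx 35.861$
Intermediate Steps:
$Z{\left(Q \right)} = -9 + Q$
$P{\left(p \right)} = p^{2} - 208 p$
$\sqrt{P{\left(m{\left(-4 \right)} \right)} + S{\left(435,Z{\left(6 \right)} \right)}} = \sqrt{- 4 \left(-208 - 4\right) + \left(435 - \left(-9 + 6\right)\right)} = \sqrt{\left(-4\right) \left(-212\right) + \left(435 - -3\right)} = \sqrt{848 + \left(435 + 3\right)} = \sqrt{848 + 438} = \sqrt{1286}$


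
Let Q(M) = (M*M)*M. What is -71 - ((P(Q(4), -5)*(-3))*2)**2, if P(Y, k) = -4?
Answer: -647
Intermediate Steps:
Q(M) = M**3 (Q(M) = M**2*M = M**3)
-71 - ((P(Q(4), -5)*(-3))*2)**2 = -71 - (-4*(-3)*2)**2 = -71 - (12*2)**2 = -71 - 1*24**2 = -71 - 1*576 = -71 - 576 = -647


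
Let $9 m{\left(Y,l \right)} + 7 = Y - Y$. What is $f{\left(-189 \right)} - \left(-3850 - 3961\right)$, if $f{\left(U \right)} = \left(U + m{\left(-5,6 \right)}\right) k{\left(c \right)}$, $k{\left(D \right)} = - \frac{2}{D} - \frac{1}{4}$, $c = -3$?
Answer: $\frac{208762}{27} \approx 7731.9$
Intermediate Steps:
$m{\left(Y,l \right)} = - \frac{7}{9}$ ($m{\left(Y,l \right)} = - \frac{7}{9} + \frac{Y - Y}{9} = - \frac{7}{9} + \frac{1}{9} \cdot 0 = - \frac{7}{9} + 0 = - \frac{7}{9}$)
$k{\left(D \right)} = - \frac{1}{4} - \frac{2}{D}$ ($k{\left(D \right)} = - \frac{2}{D} - \frac{1}{4} = - \frac{1}{4} - \frac{2}{D}$)
$f{\left(U \right)} = - \frac{35}{108} + \frac{5 U}{12}$ ($f{\left(U \right)} = \left(U - \frac{7}{9}\right) \frac{-8 - -3}{4 \left(-3\right)} = \left(- \frac{7}{9} + U\right) \frac{1}{4} \left(- \frac{1}{3}\right) \left(-8 + 3\right) = \left(- \frac{7}{9} + U\right) \frac{1}{4} \left(- \frac{1}{3}\right) \left(-5\right) = \left(- \frac{7}{9} + U\right) \frac{5}{12} = - \frac{35}{108} + \frac{5 U}{12}$)
$f{\left(-189 \right)} - \left(-3850 - 3961\right) = \left(- \frac{35}{108} + \frac{5}{12} \left(-189\right)\right) - \left(-3850 - 3961\right) = \left(- \frac{35}{108} - \frac{315}{4}\right) - \left(-3850 - 3961\right) = - \frac{2135}{27} - -7811 = - \frac{2135}{27} + 7811 = \frac{208762}{27}$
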